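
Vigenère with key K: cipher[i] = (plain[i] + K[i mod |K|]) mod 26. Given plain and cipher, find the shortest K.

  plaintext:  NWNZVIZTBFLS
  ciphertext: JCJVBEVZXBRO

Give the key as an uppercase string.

  i= 0: J-N = 22 → W
  i= 1: C-W =  6 → G
  i= 2: J-N = 22 → W
  i= 3: V-Z = 22 → W
  i= 4: B-V =  6 → G
  i= 5: E-I = 22 → W
  i= 6: V-Z = 22 → W
  i= 7: Z-T =  6 → G
  i= 8: X-B = 22 → W
  i= 9: B-F = 22 → W
  i=10: R-L =  6 → G
  i=11: O-S = 22 → W
  shifts repeat with period 3: WGW

WGW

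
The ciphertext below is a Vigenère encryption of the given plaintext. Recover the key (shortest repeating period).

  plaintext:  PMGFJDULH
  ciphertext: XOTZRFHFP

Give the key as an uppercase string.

  i= 0: X-P =  8 → I
  i= 1: O-M =  2 → C
  i= 2: T-G = 13 → N
  i= 3: Z-F = 20 → U
  i= 4: R-J =  8 → I
  i= 5: F-D =  2 → C
  i= 6: H-U = 13 → N
  i= 7: F-L = 20 → U
  i= 8: P-H =  8 → I
  shifts repeat with period 4: ICNU

ICNU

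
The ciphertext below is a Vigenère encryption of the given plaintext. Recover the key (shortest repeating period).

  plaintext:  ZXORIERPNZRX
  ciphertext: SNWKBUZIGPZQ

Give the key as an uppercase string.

TQIT

  i= 0: S-Z = 19 → T
  i= 1: N-X = 16 → Q
  i= 2: W-O =  8 → I
  i= 3: K-R = 19 → T
  i= 4: B-I = 19 → T
  i= 5: U-E = 16 → Q
  i= 6: Z-R =  8 → I
  i= 7: I-P = 19 → T
  i= 8: G-N = 19 → T
  i= 9: P-Z = 16 → Q
  i=10: Z-R =  8 → I
  i=11: Q-X = 19 → T
  shifts repeat with period 4: TQIT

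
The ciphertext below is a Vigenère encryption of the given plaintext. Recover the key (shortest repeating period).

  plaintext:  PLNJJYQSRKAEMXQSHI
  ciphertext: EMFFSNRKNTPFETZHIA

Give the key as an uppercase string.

  i= 0: E-P = 15 → P
  i= 1: M-L =  1 → B
  i= 2: F-N = 18 → S
  i= 3: F-J = 22 → W
  i= 4: S-J =  9 → J
  i= 5: N-Y = 15 → P
  i= 6: R-Q =  1 → B
  i= 7: K-S = 18 → S
  i= 8: N-R = 22 → W
  i= 9: T-K =  9 → J
  i=10: P-A = 15 → P
  i=11: F-E =  1 → B
  i=12: E-M = 18 → S
  i=13: T-X = 22 → W
  i=14: Z-Q =  9 → J
  i=15: H-S = 15 → P
  i=16: I-H =  1 → B
  i=17: A-I = 18 → S
  shifts repeat with period 5: PBSWJ

PBSWJ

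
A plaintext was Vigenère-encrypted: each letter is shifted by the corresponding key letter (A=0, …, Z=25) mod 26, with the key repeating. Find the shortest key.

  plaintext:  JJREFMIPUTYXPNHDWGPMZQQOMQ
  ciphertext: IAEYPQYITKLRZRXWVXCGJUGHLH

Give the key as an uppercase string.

  i= 0: I-J = 25 → Z
  i= 1: A-J = 17 → R
  i= 2: E-R = 13 → N
  i= 3: Y-E = 20 → U
  i= 4: P-F = 10 → K
  i= 5: Q-M =  4 → E
  i= 6: Y-I = 16 → Q
  i= 7: I-P = 19 → T
  i= 8: T-U = 25 → Z
  i= 9: K-T = 17 → R
  i=10: L-Y = 13 → N
  i=11: R-X = 20 → U
  i=12: Z-P = 10 → K
  i=13: R-N =  4 → E
  i=14: X-H = 16 → Q
  i=15: W-D = 19 → T
  i=16: V-W = 25 → Z
  i=17: X-G = 17 → R
  i=18: C-P = 13 → N
  i=19: G-M = 20 → U
  i=20: J-Z = 10 → K
  i=21: U-Q =  4 → E
  i=22: G-Q = 16 → Q
  i=23: H-O = 19 → T
  i=24: L-M = 25 → Z
  i=25: H-Q = 17 → R
  shifts repeat with period 8: ZRNUKEQT

ZRNUKEQT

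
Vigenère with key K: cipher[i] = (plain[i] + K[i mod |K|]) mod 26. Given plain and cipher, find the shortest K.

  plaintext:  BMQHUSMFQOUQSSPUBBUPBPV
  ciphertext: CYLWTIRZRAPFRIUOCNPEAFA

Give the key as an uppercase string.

  i= 0: C-B =  1 → B
  i= 1: Y-M = 12 → M
  i= 2: L-Q = 21 → V
  i= 3: W-H = 15 → P
  i= 4: T-U = 25 → Z
  i= 5: I-S = 16 → Q
  i= 6: R-M =  5 → F
  i= 7: Z-F = 20 → U
  i= 8: R-Q =  1 → B
  i= 9: A-O = 12 → M
  i=10: P-U = 21 → V
  i=11: F-Q = 15 → P
  i=12: R-S = 25 → Z
  i=13: I-S = 16 → Q
  i=14: U-P =  5 → F
  i=15: O-U = 20 → U
  i=16: C-B =  1 → B
  i=17: N-B = 12 → M
  i=18: P-U = 21 → V
  i=19: E-P = 15 → P
  i=20: A-B = 25 → Z
  i=21: F-P = 16 → Q
  i=22: A-V =  5 → F
  shifts repeat with period 8: BMVPZQFU

BMVPZQFU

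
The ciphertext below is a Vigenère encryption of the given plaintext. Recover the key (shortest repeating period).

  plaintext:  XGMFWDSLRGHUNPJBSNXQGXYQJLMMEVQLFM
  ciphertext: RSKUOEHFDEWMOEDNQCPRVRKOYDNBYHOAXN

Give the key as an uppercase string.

  i= 0: R-X = 20 → U
  i= 1: S-G = 12 → M
  i= 2: K-M = 24 → Y
  i= 3: U-F = 15 → P
  i= 4: O-W = 18 → S
  i= 5: E-D =  1 → B
  i= 6: H-S = 15 → P
  i= 7: F-L = 20 → U
  i= 8: D-R = 12 → M
  i= 9: E-G = 24 → Y
  i=10: W-H = 15 → P
  i=11: M-U = 18 → S
  i=12: O-N =  1 → B
  i=13: E-P = 15 → P
  i=14: D-J = 20 → U
  i=15: N-B = 12 → M
  i=16: Q-S = 24 → Y
  i=17: C-N = 15 → P
  i=18: P-X = 18 → S
  i=19: R-Q =  1 → B
  i=20: V-G = 15 → P
  i=21: R-X = 20 → U
  i=22: K-Y = 12 → M
  i=23: O-Q = 24 → Y
  i=24: Y-J = 15 → P
  i=25: D-L = 18 → S
  i=26: N-M =  1 → B
  i=27: B-M = 15 → P
  i=28: Y-E = 20 → U
  i=29: H-V = 12 → M
  i=30: O-Q = 24 → Y
  i=31: A-L = 15 → P
  i=32: X-F = 18 → S
  i=33: N-M =  1 → B
  shifts repeat with period 7: UMYPSBP

UMYPSBP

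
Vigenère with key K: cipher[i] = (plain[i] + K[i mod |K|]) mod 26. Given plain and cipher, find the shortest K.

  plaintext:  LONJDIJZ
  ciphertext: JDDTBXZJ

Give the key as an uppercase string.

YPQK

  i= 0: J-L = 24 → Y
  i= 1: D-O = 15 → P
  i= 2: D-N = 16 → Q
  i= 3: T-J = 10 → K
  i= 4: B-D = 24 → Y
  i= 5: X-I = 15 → P
  i= 6: Z-J = 16 → Q
  i= 7: J-Z = 10 → K
  shifts repeat with period 4: YPQK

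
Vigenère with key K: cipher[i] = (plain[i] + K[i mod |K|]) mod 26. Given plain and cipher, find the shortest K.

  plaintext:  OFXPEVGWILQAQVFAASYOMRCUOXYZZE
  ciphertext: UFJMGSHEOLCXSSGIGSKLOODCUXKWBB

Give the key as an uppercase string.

  i= 0: U-O =  6 → G
  i= 1: F-F =  0 → A
  i= 2: J-X = 12 → M
  i= 3: M-P = 23 → X
  i= 4: G-E =  2 → C
  i= 5: S-V = 23 → X
  i= 6: H-G =  1 → B
  i= 7: E-W =  8 → I
  i= 8: O-I =  6 → G
  i= 9: L-L =  0 → A
  i=10: C-Q = 12 → M
  i=11: X-A = 23 → X
  i=12: S-Q =  2 → C
  i=13: S-V = 23 → X
  i=14: G-F =  1 → B
  i=15: I-A =  8 → I
  i=16: G-A =  6 → G
  i=17: S-S =  0 → A
  i=18: K-Y = 12 → M
  i=19: L-O = 23 → X
  i=20: O-M =  2 → C
  i=21: O-R = 23 → X
  i=22: D-C =  1 → B
  i=23: C-U =  8 → I
  i=24: U-O =  6 → G
  i=25: X-X =  0 → A
  i=26: K-Y = 12 → M
  i=27: W-Z = 23 → X
  i=28: B-Z =  2 → C
  i=29: B-E = 23 → X
  shifts repeat with period 8: GAMXCXBI

GAMXCXBI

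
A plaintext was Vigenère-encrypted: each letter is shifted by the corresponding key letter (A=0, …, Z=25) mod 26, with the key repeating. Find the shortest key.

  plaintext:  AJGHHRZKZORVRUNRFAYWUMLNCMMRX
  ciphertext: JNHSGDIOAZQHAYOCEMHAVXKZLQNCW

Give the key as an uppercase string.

  i= 0: J-A =  9 → J
  i= 1: N-J =  4 → E
  i= 2: H-G =  1 → B
  i= 3: S-H = 11 → L
  i= 4: G-H = 25 → Z
  i= 5: D-R = 12 → M
  i= 6: I-Z =  9 → J
  i= 7: O-K =  4 → E
  i= 8: A-Z =  1 → B
  i= 9: Z-O = 11 → L
  i=10: Q-R = 25 → Z
  i=11: H-V = 12 → M
  i=12: A-R =  9 → J
  i=13: Y-U =  4 → E
  i=14: O-N =  1 → B
  i=15: C-R = 11 → L
  i=16: E-F = 25 → Z
  i=17: M-A = 12 → M
  i=18: H-Y =  9 → J
  i=19: A-W =  4 → E
  i=20: V-U =  1 → B
  i=21: X-M = 11 → L
  i=22: K-L = 25 → Z
  i=23: Z-N = 12 → M
  i=24: L-C =  9 → J
  i=25: Q-M =  4 → E
  i=26: N-M =  1 → B
  i=27: C-R = 11 → L
  i=28: W-X = 25 → Z
  shifts repeat with period 6: JEBLZM

JEBLZM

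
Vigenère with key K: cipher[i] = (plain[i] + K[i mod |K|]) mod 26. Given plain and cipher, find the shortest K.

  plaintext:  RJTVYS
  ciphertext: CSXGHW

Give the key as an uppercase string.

  i= 0: C-R = 11 → L
  i= 1: S-J =  9 → J
  i= 2: X-T =  4 → E
  i= 3: G-V = 11 → L
  i= 4: H-Y =  9 → J
  i= 5: W-S =  4 → E
  shifts repeat with period 3: LJE

LJE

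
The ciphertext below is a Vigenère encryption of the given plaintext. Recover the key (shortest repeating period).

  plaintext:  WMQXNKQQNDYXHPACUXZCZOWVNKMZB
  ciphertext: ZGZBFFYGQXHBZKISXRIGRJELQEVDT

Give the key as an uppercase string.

  i= 0: Z-W =  3 → D
  i= 1: G-M = 20 → U
  i= 2: Z-Q =  9 → J
  i= 3: B-X =  4 → E
  i= 4: F-N = 18 → S
  i= 5: F-K = 21 → V
  i= 6: Y-Q =  8 → I
  i= 7: G-Q = 16 → Q
  i= 8: Q-N =  3 → D
  i= 9: X-D = 20 → U
  i=10: H-Y =  9 → J
  i=11: B-X =  4 → E
  i=12: Z-H = 18 → S
  i=13: K-P = 21 → V
  i=14: I-A =  8 → I
  i=15: S-C = 16 → Q
  i=16: X-U =  3 → D
  i=17: R-X = 20 → U
  i=18: I-Z =  9 → J
  i=19: G-C =  4 → E
  i=20: R-Z = 18 → S
  i=21: J-O = 21 → V
  i=22: E-W =  8 → I
  i=23: L-V = 16 → Q
  i=24: Q-N =  3 → D
  i=25: E-K = 20 → U
  i=26: V-M =  9 → J
  i=27: D-Z =  4 → E
  i=28: T-B = 18 → S
  shifts repeat with period 8: DUJESVIQ

DUJESVIQ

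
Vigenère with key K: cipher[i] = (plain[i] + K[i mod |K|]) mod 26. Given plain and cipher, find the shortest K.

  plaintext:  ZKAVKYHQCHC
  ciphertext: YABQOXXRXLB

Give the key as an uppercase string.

ZQBVE

  i= 0: Y-Z = 25 → Z
  i= 1: A-K = 16 → Q
  i= 2: B-A =  1 → B
  i= 3: Q-V = 21 → V
  i= 4: O-K =  4 → E
  i= 5: X-Y = 25 → Z
  i= 6: X-H = 16 → Q
  i= 7: R-Q =  1 → B
  i= 8: X-C = 21 → V
  i= 9: L-H =  4 → E
  i=10: B-C = 25 → Z
  shifts repeat with period 5: ZQBVE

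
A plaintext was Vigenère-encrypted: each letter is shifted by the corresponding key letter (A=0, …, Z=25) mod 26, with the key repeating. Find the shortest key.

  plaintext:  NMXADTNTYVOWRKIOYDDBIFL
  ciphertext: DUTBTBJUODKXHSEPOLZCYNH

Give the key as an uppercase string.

QIWB

  i= 0: D-N = 16 → Q
  i= 1: U-M =  8 → I
  i= 2: T-X = 22 → W
  i= 3: B-A =  1 → B
  i= 4: T-D = 16 → Q
  i= 5: B-T =  8 → I
  i= 6: J-N = 22 → W
  i= 7: U-T =  1 → B
  i= 8: O-Y = 16 → Q
  i= 9: D-V =  8 → I
  i=10: K-O = 22 → W
  i=11: X-W =  1 → B
  i=12: H-R = 16 → Q
  i=13: S-K =  8 → I
  i=14: E-I = 22 → W
  i=15: P-O =  1 → B
  i=16: O-Y = 16 → Q
  i=17: L-D =  8 → I
  i=18: Z-D = 22 → W
  i=19: C-B =  1 → B
  i=20: Y-I = 16 → Q
  i=21: N-F =  8 → I
  i=22: H-L = 22 → W
  shifts repeat with period 4: QIWB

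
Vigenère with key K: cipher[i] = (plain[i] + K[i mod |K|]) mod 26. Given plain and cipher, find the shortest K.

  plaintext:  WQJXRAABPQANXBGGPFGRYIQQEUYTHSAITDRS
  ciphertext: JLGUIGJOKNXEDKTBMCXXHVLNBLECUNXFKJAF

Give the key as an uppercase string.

  i= 0: J-W = 13 → N
  i= 1: L-Q = 21 → V
  i= 2: G-J = 23 → X
  i= 3: U-X = 23 → X
  i= 4: I-R = 17 → R
  i= 5: G-A =  6 → G
  i= 6: J-A =  9 → J
  i= 7: O-B = 13 → N
  i= 8: K-P = 21 → V
  i= 9: N-Q = 23 → X
  i=10: X-A = 23 → X
  i=11: E-N = 17 → R
  i=12: D-X =  6 → G
  i=13: K-B =  9 → J
  i=14: T-G = 13 → N
  i=15: B-G = 21 → V
  i=16: M-P = 23 → X
  i=17: C-F = 23 → X
  i=18: X-G = 17 → R
  i=19: X-R =  6 → G
  i=20: H-Y =  9 → J
  i=21: V-I = 13 → N
  i=22: L-Q = 21 → V
  i=23: N-Q = 23 → X
  i=24: B-E = 23 → X
  i=25: L-U = 17 → R
  i=26: E-Y =  6 → G
  i=27: C-T =  9 → J
  i=28: U-H = 13 → N
  i=29: N-S = 21 → V
  i=30: X-A = 23 → X
  i=31: F-I = 23 → X
  i=32: K-T = 17 → R
  i=33: J-D =  6 → G
  i=34: A-R =  9 → J
  i=35: F-S = 13 → N
  shifts repeat with period 7: NVXXRGJ

NVXXRGJ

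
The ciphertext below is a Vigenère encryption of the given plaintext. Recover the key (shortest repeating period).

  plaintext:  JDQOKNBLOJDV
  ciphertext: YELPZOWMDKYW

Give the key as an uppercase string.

  i= 0: Y-J = 15 → P
  i= 1: E-D =  1 → B
  i= 2: L-Q = 21 → V
  i= 3: P-O =  1 → B
  i= 4: Z-K = 15 → P
  i= 5: O-N =  1 → B
  i= 6: W-B = 21 → V
  i= 7: M-L =  1 → B
  i= 8: D-O = 15 → P
  i= 9: K-J =  1 → B
  i=10: Y-D = 21 → V
  i=11: W-V =  1 → B
  shifts repeat with period 4: PBVB

PBVB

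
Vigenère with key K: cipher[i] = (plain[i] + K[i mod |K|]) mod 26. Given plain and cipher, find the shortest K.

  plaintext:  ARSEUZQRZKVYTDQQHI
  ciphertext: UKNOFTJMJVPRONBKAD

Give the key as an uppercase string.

  i= 0: U-A = 20 → U
  i= 1: K-R = 19 → T
  i= 2: N-S = 21 → V
  i= 3: O-E = 10 → K
  i= 4: F-U = 11 → L
  i= 5: T-Z = 20 → U
  i= 6: J-Q = 19 → T
  i= 7: M-R = 21 → V
  i= 8: J-Z = 10 → K
  i= 9: V-K = 11 → L
  i=10: P-V = 20 → U
  i=11: R-Y = 19 → T
  i=12: O-T = 21 → V
  i=13: N-D = 10 → K
  i=14: B-Q = 11 → L
  i=15: K-Q = 20 → U
  i=16: A-H = 19 → T
  i=17: D-I = 21 → V
  shifts repeat with period 5: UTVKL

UTVKL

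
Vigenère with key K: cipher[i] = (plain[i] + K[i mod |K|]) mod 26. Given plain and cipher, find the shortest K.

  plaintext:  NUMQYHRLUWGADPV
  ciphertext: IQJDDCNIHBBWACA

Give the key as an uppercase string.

  i= 0: I-N = 21 → V
  i= 1: Q-U = 22 → W
  i= 2: J-M = 23 → X
  i= 3: D-Q = 13 → N
  i= 4: D-Y =  5 → F
  i= 5: C-H = 21 → V
  i= 6: N-R = 22 → W
  i= 7: I-L = 23 → X
  i= 8: H-U = 13 → N
  i= 9: B-W =  5 → F
  i=10: B-G = 21 → V
  i=11: W-A = 22 → W
  i=12: A-D = 23 → X
  i=13: C-P = 13 → N
  i=14: A-V =  5 → F
  shifts repeat with period 5: VWXNF

VWXNF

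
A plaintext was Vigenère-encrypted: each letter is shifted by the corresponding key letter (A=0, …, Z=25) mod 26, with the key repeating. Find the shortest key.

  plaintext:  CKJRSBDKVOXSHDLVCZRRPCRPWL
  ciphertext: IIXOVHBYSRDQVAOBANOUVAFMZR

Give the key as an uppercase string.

GYOXD

  i= 0: I-C =  6 → G
  i= 1: I-K = 24 → Y
  i= 2: X-J = 14 → O
  i= 3: O-R = 23 → X
  i= 4: V-S =  3 → D
  i= 5: H-B =  6 → G
  i= 6: B-D = 24 → Y
  i= 7: Y-K = 14 → O
  i= 8: S-V = 23 → X
  i= 9: R-O =  3 → D
  i=10: D-X =  6 → G
  i=11: Q-S = 24 → Y
  i=12: V-H = 14 → O
  i=13: A-D = 23 → X
  i=14: O-L =  3 → D
  i=15: B-V =  6 → G
  i=16: A-C = 24 → Y
  i=17: N-Z = 14 → O
  i=18: O-R = 23 → X
  i=19: U-R =  3 → D
  i=20: V-P =  6 → G
  i=21: A-C = 24 → Y
  i=22: F-R = 14 → O
  i=23: M-P = 23 → X
  i=24: Z-W =  3 → D
  i=25: R-L =  6 → G
  shifts repeat with period 5: GYOXD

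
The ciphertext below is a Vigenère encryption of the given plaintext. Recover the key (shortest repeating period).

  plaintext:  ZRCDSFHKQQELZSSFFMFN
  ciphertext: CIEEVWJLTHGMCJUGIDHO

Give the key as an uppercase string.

  i= 0: C-Z =  3 → D
  i= 1: I-R = 17 → R
  i= 2: E-C =  2 → C
  i= 3: E-D =  1 → B
  i= 4: V-S =  3 → D
  i= 5: W-F = 17 → R
  i= 6: J-H =  2 → C
  i= 7: L-K =  1 → B
  i= 8: T-Q =  3 → D
  i= 9: H-Q = 17 → R
  i=10: G-E =  2 → C
  i=11: M-L =  1 → B
  i=12: C-Z =  3 → D
  i=13: J-S = 17 → R
  i=14: U-S =  2 → C
  i=15: G-F =  1 → B
  i=16: I-F =  3 → D
  i=17: D-M = 17 → R
  i=18: H-F =  2 → C
  i=19: O-N =  1 → B
  shifts repeat with period 4: DRCB

DRCB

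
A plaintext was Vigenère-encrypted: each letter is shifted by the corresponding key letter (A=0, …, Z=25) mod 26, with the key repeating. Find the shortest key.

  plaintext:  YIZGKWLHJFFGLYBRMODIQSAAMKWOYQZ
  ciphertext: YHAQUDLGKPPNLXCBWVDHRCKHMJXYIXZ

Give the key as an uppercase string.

  i= 0: Y-Y =  0 → A
  i= 1: H-I = 25 → Z
  i= 2: A-Z =  1 → B
  i= 3: Q-G = 10 → K
  i= 4: U-K = 10 → K
  i= 5: D-W =  7 → H
  i= 6: L-L =  0 → A
  i= 7: G-H = 25 → Z
  i= 8: K-J =  1 → B
  i= 9: P-F = 10 → K
  i=10: P-F = 10 → K
  i=11: N-G =  7 → H
  i=12: L-L =  0 → A
  i=13: X-Y = 25 → Z
  i=14: C-B =  1 → B
  i=15: B-R = 10 → K
  i=16: W-M = 10 → K
  i=17: V-O =  7 → H
  i=18: D-D =  0 → A
  i=19: H-I = 25 → Z
  i=20: R-Q =  1 → B
  i=21: C-S = 10 → K
  i=22: K-A = 10 → K
  i=23: H-A =  7 → H
  i=24: M-M =  0 → A
  i=25: J-K = 25 → Z
  i=26: X-W =  1 → B
  i=27: Y-O = 10 → K
  i=28: I-Y = 10 → K
  i=29: X-Q =  7 → H
  i=30: Z-Z =  0 → A
  shifts repeat with period 6: AZBKKH

AZBKKH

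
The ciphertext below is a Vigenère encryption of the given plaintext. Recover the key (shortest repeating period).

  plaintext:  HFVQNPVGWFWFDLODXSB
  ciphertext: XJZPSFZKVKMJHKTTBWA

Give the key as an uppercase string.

QEEZF

  i= 0: X-H = 16 → Q
  i= 1: J-F =  4 → E
  i= 2: Z-V =  4 → E
  i= 3: P-Q = 25 → Z
  i= 4: S-N =  5 → F
  i= 5: F-P = 16 → Q
  i= 6: Z-V =  4 → E
  i= 7: K-G =  4 → E
  i= 8: V-W = 25 → Z
  i= 9: K-F =  5 → F
  i=10: M-W = 16 → Q
  i=11: J-F =  4 → E
  i=12: H-D =  4 → E
  i=13: K-L = 25 → Z
  i=14: T-O =  5 → F
  i=15: T-D = 16 → Q
  i=16: B-X =  4 → E
  i=17: W-S =  4 → E
  i=18: A-B = 25 → Z
  shifts repeat with period 5: QEEZF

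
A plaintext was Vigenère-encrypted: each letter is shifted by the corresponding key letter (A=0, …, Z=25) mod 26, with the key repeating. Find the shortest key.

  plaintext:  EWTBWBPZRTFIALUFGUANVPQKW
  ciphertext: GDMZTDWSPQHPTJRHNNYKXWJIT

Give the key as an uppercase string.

  i= 0: G-E =  2 → C
  i= 1: D-W =  7 → H
  i= 2: M-T = 19 → T
  i= 3: Z-B = 24 → Y
  i= 4: T-W = 23 → X
  i= 5: D-B =  2 → C
  i= 6: W-P =  7 → H
  i= 7: S-Z = 19 → T
  i= 8: P-R = 24 → Y
  i= 9: Q-T = 23 → X
  i=10: H-F =  2 → C
  i=11: P-I =  7 → H
  i=12: T-A = 19 → T
  i=13: J-L = 24 → Y
  i=14: R-U = 23 → X
  i=15: H-F =  2 → C
  i=16: N-G =  7 → H
  i=17: N-U = 19 → T
  i=18: Y-A = 24 → Y
  i=19: K-N = 23 → X
  i=20: X-V =  2 → C
  i=21: W-P =  7 → H
  i=22: J-Q = 19 → T
  i=23: I-K = 24 → Y
  i=24: T-W = 23 → X
  shifts repeat with period 5: CHTYX

CHTYX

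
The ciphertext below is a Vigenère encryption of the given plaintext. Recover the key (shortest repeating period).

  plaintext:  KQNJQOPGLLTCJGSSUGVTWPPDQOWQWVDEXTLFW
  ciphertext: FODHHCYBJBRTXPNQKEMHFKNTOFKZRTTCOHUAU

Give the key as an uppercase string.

  i= 0: F-K = 21 → V
  i= 1: O-Q = 24 → Y
  i= 2: D-N = 16 → Q
  i= 3: H-J = 24 → Y
  i= 4: H-Q = 17 → R
  i= 5: C-O = 14 → O
  i= 6: Y-P =  9 → J
  i= 7: B-G = 21 → V
  i= 8: J-L = 24 → Y
  i= 9: B-L = 16 → Q
  i=10: R-T = 24 → Y
  i=11: T-C = 17 → R
  i=12: X-J = 14 → O
  i=13: P-G =  9 → J
  i=14: N-S = 21 → V
  i=15: Q-S = 24 → Y
  i=16: K-U = 16 → Q
  i=17: E-G = 24 → Y
  i=18: M-V = 17 → R
  i=19: H-T = 14 → O
  i=20: F-W =  9 → J
  i=21: K-P = 21 → V
  i=22: N-P = 24 → Y
  i=23: T-D = 16 → Q
  i=24: O-Q = 24 → Y
  i=25: F-O = 17 → R
  i=26: K-W = 14 → O
  i=27: Z-Q =  9 → J
  i=28: R-W = 21 → V
  i=29: T-V = 24 → Y
  i=30: T-D = 16 → Q
  i=31: C-E = 24 → Y
  i=32: O-X = 17 → R
  i=33: H-T = 14 → O
  i=34: U-L =  9 → J
  i=35: A-F = 21 → V
  i=36: U-W = 24 → Y
  shifts repeat with period 7: VYQYROJ

VYQYROJ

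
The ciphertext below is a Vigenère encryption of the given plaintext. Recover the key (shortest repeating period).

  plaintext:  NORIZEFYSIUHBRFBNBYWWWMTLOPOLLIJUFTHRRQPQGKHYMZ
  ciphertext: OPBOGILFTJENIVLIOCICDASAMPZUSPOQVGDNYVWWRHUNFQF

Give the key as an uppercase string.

BBKGHEGH

  i= 0: O-N =  1 → B
  i= 1: P-O =  1 → B
  i= 2: B-R = 10 → K
  i= 3: O-I =  6 → G
  i= 4: G-Z =  7 → H
  i= 5: I-E =  4 → E
  i= 6: L-F =  6 → G
  i= 7: F-Y =  7 → H
  i= 8: T-S =  1 → B
  i= 9: J-I =  1 → B
  i=10: E-U = 10 → K
  i=11: N-H =  6 → G
  i=12: I-B =  7 → H
  i=13: V-R =  4 → E
  i=14: L-F =  6 → G
  i=15: I-B =  7 → H
  i=16: O-N =  1 → B
  i=17: C-B =  1 → B
  i=18: I-Y = 10 → K
  i=19: C-W =  6 → G
  i=20: D-W =  7 → H
  i=21: A-W =  4 → E
  i=22: S-M =  6 → G
  i=23: A-T =  7 → H
  i=24: M-L =  1 → B
  i=25: P-O =  1 → B
  i=26: Z-P = 10 → K
  i=27: U-O =  6 → G
  i=28: S-L =  7 → H
  i=29: P-L =  4 → E
  i=30: O-I =  6 → G
  i=31: Q-J =  7 → H
  i=32: V-U =  1 → B
  i=33: G-F =  1 → B
  i=34: D-T = 10 → K
  i=35: N-H =  6 → G
  i=36: Y-R =  7 → H
  i=37: V-R =  4 → E
  i=38: W-Q =  6 → G
  i=39: W-P =  7 → H
  i=40: R-Q =  1 → B
  i=41: H-G =  1 → B
  i=42: U-K = 10 → K
  i=43: N-H =  6 → G
  i=44: F-Y =  7 → H
  i=45: Q-M =  4 → E
  i=46: F-Z =  6 → G
  shifts repeat with period 8: BBKGHEGH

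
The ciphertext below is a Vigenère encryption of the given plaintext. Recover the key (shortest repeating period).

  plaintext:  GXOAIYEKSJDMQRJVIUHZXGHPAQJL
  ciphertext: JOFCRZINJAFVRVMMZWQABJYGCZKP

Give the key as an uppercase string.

DRRCJBE

  i= 0: J-G =  3 → D
  i= 1: O-X = 17 → R
  i= 2: F-O = 17 → R
  i= 3: C-A =  2 → C
  i= 4: R-I =  9 → J
  i= 5: Z-Y =  1 → B
  i= 6: I-E =  4 → E
  i= 7: N-K =  3 → D
  i= 8: J-S = 17 → R
  i= 9: A-J = 17 → R
  i=10: F-D =  2 → C
  i=11: V-M =  9 → J
  i=12: R-Q =  1 → B
  i=13: V-R =  4 → E
  i=14: M-J =  3 → D
  i=15: M-V = 17 → R
  i=16: Z-I = 17 → R
  i=17: W-U =  2 → C
  i=18: Q-H =  9 → J
  i=19: A-Z =  1 → B
  i=20: B-X =  4 → E
  i=21: J-G =  3 → D
  i=22: Y-H = 17 → R
  i=23: G-P = 17 → R
  i=24: C-A =  2 → C
  i=25: Z-Q =  9 → J
  i=26: K-J =  1 → B
  i=27: P-L =  4 → E
  shifts repeat with period 7: DRRCJBE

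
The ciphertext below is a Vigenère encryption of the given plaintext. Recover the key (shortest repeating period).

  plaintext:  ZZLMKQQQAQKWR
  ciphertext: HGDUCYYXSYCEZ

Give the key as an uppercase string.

  i= 0: H-Z =  8 → I
  i= 1: G-Z =  7 → H
  i= 2: D-L = 18 → S
  i= 3: U-M =  8 → I
  i= 4: C-K = 18 → S
  i= 5: Y-Q =  8 → I
  i= 6: Y-Q =  8 → I
  i= 7: X-Q =  7 → H
  i= 8: S-A = 18 → S
  i= 9: Y-Q =  8 → I
  i=10: C-K = 18 → S
  i=11: E-W =  8 → I
  i=12: Z-R =  8 → I
  shifts repeat with period 6: IHSISI

IHSISI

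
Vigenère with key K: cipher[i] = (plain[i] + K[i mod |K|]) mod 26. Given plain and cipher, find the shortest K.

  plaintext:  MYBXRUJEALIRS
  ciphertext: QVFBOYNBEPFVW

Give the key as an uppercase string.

  i= 0: Q-M =  4 → E
  i= 1: V-Y = 23 → X
  i= 2: F-B =  4 → E
  i= 3: B-X =  4 → E
  i= 4: O-R = 23 → X
  i= 5: Y-U =  4 → E
  i= 6: N-J =  4 → E
  i= 7: B-E = 23 → X
  i= 8: E-A =  4 → E
  i= 9: P-L =  4 → E
  i=10: F-I = 23 → X
  i=11: V-R =  4 → E
  i=12: W-S =  4 → E
  shifts repeat with period 3: EXE

EXE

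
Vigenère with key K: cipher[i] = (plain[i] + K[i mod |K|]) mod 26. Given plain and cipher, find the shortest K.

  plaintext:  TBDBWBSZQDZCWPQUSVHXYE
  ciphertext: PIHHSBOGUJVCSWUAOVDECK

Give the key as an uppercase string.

WHEGWA

  i= 0: P-T = 22 → W
  i= 1: I-B =  7 → H
  i= 2: H-D =  4 → E
  i= 3: H-B =  6 → G
  i= 4: S-W = 22 → W
  i= 5: B-B =  0 → A
  i= 6: O-S = 22 → W
  i= 7: G-Z =  7 → H
  i= 8: U-Q =  4 → E
  i= 9: J-D =  6 → G
  i=10: V-Z = 22 → W
  i=11: C-C =  0 → A
  i=12: S-W = 22 → W
  i=13: W-P =  7 → H
  i=14: U-Q =  4 → E
  i=15: A-U =  6 → G
  i=16: O-S = 22 → W
  i=17: V-V =  0 → A
  i=18: D-H = 22 → W
  i=19: E-X =  7 → H
  i=20: C-Y =  4 → E
  i=21: K-E =  6 → G
  shifts repeat with period 6: WHEGWA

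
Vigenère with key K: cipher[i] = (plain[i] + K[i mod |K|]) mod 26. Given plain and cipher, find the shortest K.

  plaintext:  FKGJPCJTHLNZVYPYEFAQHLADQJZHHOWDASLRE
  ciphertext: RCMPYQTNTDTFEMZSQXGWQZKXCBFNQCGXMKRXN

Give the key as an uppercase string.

MSGGJOKU

  i= 0: R-F = 12 → M
  i= 1: C-K = 18 → S
  i= 2: M-G =  6 → G
  i= 3: P-J =  6 → G
  i= 4: Y-P =  9 → J
  i= 5: Q-C = 14 → O
  i= 6: T-J = 10 → K
  i= 7: N-T = 20 → U
  i= 8: T-H = 12 → M
  i= 9: D-L = 18 → S
  i=10: T-N =  6 → G
  i=11: F-Z =  6 → G
  i=12: E-V =  9 → J
  i=13: M-Y = 14 → O
  i=14: Z-P = 10 → K
  i=15: S-Y = 20 → U
  i=16: Q-E = 12 → M
  i=17: X-F = 18 → S
  i=18: G-A =  6 → G
  i=19: W-Q =  6 → G
  i=20: Q-H =  9 → J
  i=21: Z-L = 14 → O
  i=22: K-A = 10 → K
  i=23: X-D = 20 → U
  i=24: C-Q = 12 → M
  i=25: B-J = 18 → S
  i=26: F-Z =  6 → G
  i=27: N-H =  6 → G
  i=28: Q-H =  9 → J
  i=29: C-O = 14 → O
  i=30: G-W = 10 → K
  i=31: X-D = 20 → U
  i=32: M-A = 12 → M
  i=33: K-S = 18 → S
  i=34: R-L =  6 → G
  i=35: X-R =  6 → G
  i=36: N-E =  9 → J
  shifts repeat with period 8: MSGGJOKU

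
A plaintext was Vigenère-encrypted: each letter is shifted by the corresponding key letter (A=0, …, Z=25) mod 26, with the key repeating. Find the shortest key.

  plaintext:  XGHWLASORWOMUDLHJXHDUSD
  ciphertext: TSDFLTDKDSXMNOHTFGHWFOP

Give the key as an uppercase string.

WMWJATL

  i= 0: T-X = 22 → W
  i= 1: S-G = 12 → M
  i= 2: D-H = 22 → W
  i= 3: F-W =  9 → J
  i= 4: L-L =  0 → A
  i= 5: T-A = 19 → T
  i= 6: D-S = 11 → L
  i= 7: K-O = 22 → W
  i= 8: D-R = 12 → M
  i= 9: S-W = 22 → W
  i=10: X-O =  9 → J
  i=11: M-M =  0 → A
  i=12: N-U = 19 → T
  i=13: O-D = 11 → L
  i=14: H-L = 22 → W
  i=15: T-H = 12 → M
  i=16: F-J = 22 → W
  i=17: G-X =  9 → J
  i=18: H-H =  0 → A
  i=19: W-D = 19 → T
  i=20: F-U = 11 → L
  i=21: O-S = 22 → W
  i=22: P-D = 12 → M
  shifts repeat with period 7: WMWJATL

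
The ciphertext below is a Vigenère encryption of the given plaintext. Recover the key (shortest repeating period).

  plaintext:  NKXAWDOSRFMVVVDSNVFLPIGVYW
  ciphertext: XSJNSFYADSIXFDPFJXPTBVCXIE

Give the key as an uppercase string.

KIMNWC

  i= 0: X-N = 10 → K
  i= 1: S-K =  8 → I
  i= 2: J-X = 12 → M
  i= 3: N-A = 13 → N
  i= 4: S-W = 22 → W
  i= 5: F-D =  2 → C
  i= 6: Y-O = 10 → K
  i= 7: A-S =  8 → I
  i= 8: D-R = 12 → M
  i= 9: S-F = 13 → N
  i=10: I-M = 22 → W
  i=11: X-V =  2 → C
  i=12: F-V = 10 → K
  i=13: D-V =  8 → I
  i=14: P-D = 12 → M
  i=15: F-S = 13 → N
  i=16: J-N = 22 → W
  i=17: X-V =  2 → C
  i=18: P-F = 10 → K
  i=19: T-L =  8 → I
  i=20: B-P = 12 → M
  i=21: V-I = 13 → N
  i=22: C-G = 22 → W
  i=23: X-V =  2 → C
  i=24: I-Y = 10 → K
  i=25: E-W =  8 → I
  shifts repeat with period 6: KIMNWC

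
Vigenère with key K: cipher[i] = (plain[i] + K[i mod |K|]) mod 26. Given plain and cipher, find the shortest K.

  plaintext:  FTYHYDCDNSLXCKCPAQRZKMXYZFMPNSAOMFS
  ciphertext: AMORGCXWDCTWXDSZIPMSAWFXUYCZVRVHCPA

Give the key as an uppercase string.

  i= 0: A-F = 21 → V
  i= 1: M-T = 19 → T
  i= 2: O-Y = 16 → Q
  i= 3: R-H = 10 → K
  i= 4: G-Y =  8 → I
  i= 5: C-D = 25 → Z
  i= 6: X-C = 21 → V
  i= 7: W-D = 19 → T
  i= 8: D-N = 16 → Q
  i= 9: C-S = 10 → K
  i=10: T-L =  8 → I
  i=11: W-X = 25 → Z
  i=12: X-C = 21 → V
  i=13: D-K = 19 → T
  i=14: S-C = 16 → Q
  i=15: Z-P = 10 → K
  i=16: I-A =  8 → I
  i=17: P-Q = 25 → Z
  i=18: M-R = 21 → V
  i=19: S-Z = 19 → T
  i=20: A-K = 16 → Q
  i=21: W-M = 10 → K
  i=22: F-X =  8 → I
  i=23: X-Y = 25 → Z
  i=24: U-Z = 21 → V
  i=25: Y-F = 19 → T
  i=26: C-M = 16 → Q
  i=27: Z-P = 10 → K
  i=28: V-N =  8 → I
  i=29: R-S = 25 → Z
  i=30: V-A = 21 → V
  i=31: H-O = 19 → T
  i=32: C-M = 16 → Q
  i=33: P-F = 10 → K
  i=34: A-S =  8 → I
  shifts repeat with period 6: VTQKIZ

VTQKIZ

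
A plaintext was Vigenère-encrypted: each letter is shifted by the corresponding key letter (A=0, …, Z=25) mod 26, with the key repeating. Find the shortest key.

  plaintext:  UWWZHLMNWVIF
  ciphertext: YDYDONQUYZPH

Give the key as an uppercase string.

  i= 0: Y-U =  4 → E
  i= 1: D-W =  7 → H
  i= 2: Y-W =  2 → C
  i= 3: D-Z =  4 → E
  i= 4: O-H =  7 → H
  i= 5: N-L =  2 → C
  i= 6: Q-M =  4 → E
  i= 7: U-N =  7 → H
  i= 8: Y-W =  2 → C
  i= 9: Z-V =  4 → E
  i=10: P-I =  7 → H
  i=11: H-F =  2 → C
  shifts repeat with period 3: EHC

EHC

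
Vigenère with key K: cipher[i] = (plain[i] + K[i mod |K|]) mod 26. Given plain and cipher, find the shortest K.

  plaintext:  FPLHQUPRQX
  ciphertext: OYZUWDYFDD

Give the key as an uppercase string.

  i= 0: O-F =  9 → J
  i= 1: Y-P =  9 → J
  i= 2: Z-L = 14 → O
  i= 3: U-H = 13 → N
  i= 4: W-Q =  6 → G
  i= 5: D-U =  9 → J
  i= 6: Y-P =  9 → J
  i= 7: F-R = 14 → O
  i= 8: D-Q = 13 → N
  i= 9: D-X =  6 → G
  shifts repeat with period 5: JJONG

JJONG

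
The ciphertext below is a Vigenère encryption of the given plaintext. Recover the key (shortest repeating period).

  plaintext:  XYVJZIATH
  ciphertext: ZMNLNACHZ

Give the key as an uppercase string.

  i= 0: Z-X =  2 → C
  i= 1: M-Y = 14 → O
  i= 2: N-V = 18 → S
  i= 3: L-J =  2 → C
  i= 4: N-Z = 14 → O
  i= 5: A-I = 18 → S
  i= 6: C-A =  2 → C
  i= 7: H-T = 14 → O
  i= 8: Z-H = 18 → S
  shifts repeat with period 3: COS

COS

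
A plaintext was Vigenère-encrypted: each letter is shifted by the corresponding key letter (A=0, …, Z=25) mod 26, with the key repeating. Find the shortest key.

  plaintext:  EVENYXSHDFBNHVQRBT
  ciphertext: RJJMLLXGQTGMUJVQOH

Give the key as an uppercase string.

NOFZ

  i= 0: R-E = 13 → N
  i= 1: J-V = 14 → O
  i= 2: J-E =  5 → F
  i= 3: M-N = 25 → Z
  i= 4: L-Y = 13 → N
  i= 5: L-X = 14 → O
  i= 6: X-S =  5 → F
  i= 7: G-H = 25 → Z
  i= 8: Q-D = 13 → N
  i= 9: T-F = 14 → O
  i=10: G-B =  5 → F
  i=11: M-N = 25 → Z
  i=12: U-H = 13 → N
  i=13: J-V = 14 → O
  i=14: V-Q =  5 → F
  i=15: Q-R = 25 → Z
  i=16: O-B = 13 → N
  i=17: H-T = 14 → O
  shifts repeat with period 4: NOFZ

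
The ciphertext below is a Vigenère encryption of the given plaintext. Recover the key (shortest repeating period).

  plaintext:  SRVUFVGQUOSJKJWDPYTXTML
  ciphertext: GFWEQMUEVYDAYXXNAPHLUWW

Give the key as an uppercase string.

OOBKLR

  i= 0: G-S = 14 → O
  i= 1: F-R = 14 → O
  i= 2: W-V =  1 → B
  i= 3: E-U = 10 → K
  i= 4: Q-F = 11 → L
  i= 5: M-V = 17 → R
  i= 6: U-G = 14 → O
  i= 7: E-Q = 14 → O
  i= 8: V-U =  1 → B
  i= 9: Y-O = 10 → K
  i=10: D-S = 11 → L
  i=11: A-J = 17 → R
  i=12: Y-K = 14 → O
  i=13: X-J = 14 → O
  i=14: X-W =  1 → B
  i=15: N-D = 10 → K
  i=16: A-P = 11 → L
  i=17: P-Y = 17 → R
  i=18: H-T = 14 → O
  i=19: L-X = 14 → O
  i=20: U-T =  1 → B
  i=21: W-M = 10 → K
  i=22: W-L = 11 → L
  shifts repeat with period 6: OOBKLR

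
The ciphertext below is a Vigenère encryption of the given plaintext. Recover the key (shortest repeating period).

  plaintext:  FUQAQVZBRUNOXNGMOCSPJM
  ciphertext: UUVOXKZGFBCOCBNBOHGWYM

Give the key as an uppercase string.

  i= 0: U-F = 15 → P
  i= 1: U-U =  0 → A
  i= 2: V-Q =  5 → F
  i= 3: O-A = 14 → O
  i= 4: X-Q =  7 → H
  i= 5: K-V = 15 → P
  i= 6: Z-Z =  0 → A
  i= 7: G-B =  5 → F
  i= 8: F-R = 14 → O
  i= 9: B-U =  7 → H
  i=10: C-N = 15 → P
  i=11: O-O =  0 → A
  i=12: C-X =  5 → F
  i=13: B-N = 14 → O
  i=14: N-G =  7 → H
  i=15: B-M = 15 → P
  i=16: O-O =  0 → A
  i=17: H-C =  5 → F
  i=18: G-S = 14 → O
  i=19: W-P =  7 → H
  i=20: Y-J = 15 → P
  i=21: M-M =  0 → A
  shifts repeat with period 5: PAFOH

PAFOH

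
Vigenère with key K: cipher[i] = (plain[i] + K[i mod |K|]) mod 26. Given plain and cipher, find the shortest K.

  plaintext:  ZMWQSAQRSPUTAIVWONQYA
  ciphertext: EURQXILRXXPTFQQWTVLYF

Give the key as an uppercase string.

  i= 0: E-Z =  5 → F
  i= 1: U-M =  8 → I
  i= 2: R-W = 21 → V
  i= 3: Q-Q =  0 → A
  i= 4: X-S =  5 → F
  i= 5: I-A =  8 → I
  i= 6: L-Q = 21 → V
  i= 7: R-R =  0 → A
  i= 8: X-S =  5 → F
  i= 9: X-P =  8 → I
  i=10: P-U = 21 → V
  i=11: T-T =  0 → A
  i=12: F-A =  5 → F
  i=13: Q-I =  8 → I
  i=14: Q-V = 21 → V
  i=15: W-W =  0 → A
  i=16: T-O =  5 → F
  i=17: V-N =  8 → I
  i=18: L-Q = 21 → V
  i=19: Y-Y =  0 → A
  i=20: F-A =  5 → F
  shifts repeat with period 4: FIVA

FIVA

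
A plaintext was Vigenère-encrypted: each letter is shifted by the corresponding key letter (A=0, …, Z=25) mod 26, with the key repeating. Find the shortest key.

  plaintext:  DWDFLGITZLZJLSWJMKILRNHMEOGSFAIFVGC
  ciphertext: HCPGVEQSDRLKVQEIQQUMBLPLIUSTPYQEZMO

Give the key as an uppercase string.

  i= 0: H-D =  4 → E
  i= 1: C-W =  6 → G
  i= 2: P-D = 12 → M
  i= 3: G-F =  1 → B
  i= 4: V-L = 10 → K
  i= 5: E-G = 24 → Y
  i= 6: Q-I =  8 → I
  i= 7: S-T = 25 → Z
  i= 8: D-Z =  4 → E
  i= 9: R-L =  6 → G
  i=10: L-Z = 12 → M
  i=11: K-J =  1 → B
  i=12: V-L = 10 → K
  i=13: Q-S = 24 → Y
  i=14: E-W =  8 → I
  i=15: I-J = 25 → Z
  i=16: Q-M =  4 → E
  i=17: Q-K =  6 → G
  i=18: U-I = 12 → M
  i=19: M-L =  1 → B
  i=20: B-R = 10 → K
  i=21: L-N = 24 → Y
  i=22: P-H =  8 → I
  i=23: L-M = 25 → Z
  i=24: I-E =  4 → E
  i=25: U-O =  6 → G
  i=26: S-G = 12 → M
  i=27: T-S =  1 → B
  i=28: P-F = 10 → K
  i=29: Y-A = 24 → Y
  i=30: Q-I =  8 → I
  i=31: E-F = 25 → Z
  i=32: Z-V =  4 → E
  i=33: M-G =  6 → G
  i=34: O-C = 12 → M
  shifts repeat with period 8: EGMBKYIZ

EGMBKYIZ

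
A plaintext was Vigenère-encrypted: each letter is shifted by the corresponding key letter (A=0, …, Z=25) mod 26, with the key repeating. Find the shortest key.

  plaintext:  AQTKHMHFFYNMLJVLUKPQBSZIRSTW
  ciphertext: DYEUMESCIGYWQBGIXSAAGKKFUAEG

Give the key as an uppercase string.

DILKFSLX

  i= 0: D-A =  3 → D
  i= 1: Y-Q =  8 → I
  i= 2: E-T = 11 → L
  i= 3: U-K = 10 → K
  i= 4: M-H =  5 → F
  i= 5: E-M = 18 → S
  i= 6: S-H = 11 → L
  i= 7: C-F = 23 → X
  i= 8: I-F =  3 → D
  i= 9: G-Y =  8 → I
  i=10: Y-N = 11 → L
  i=11: W-M = 10 → K
  i=12: Q-L =  5 → F
  i=13: B-J = 18 → S
  i=14: G-V = 11 → L
  i=15: I-L = 23 → X
  i=16: X-U =  3 → D
  i=17: S-K =  8 → I
  i=18: A-P = 11 → L
  i=19: A-Q = 10 → K
  i=20: G-B =  5 → F
  i=21: K-S = 18 → S
  i=22: K-Z = 11 → L
  i=23: F-I = 23 → X
  i=24: U-R =  3 → D
  i=25: A-S =  8 → I
  i=26: E-T = 11 → L
  i=27: G-W = 10 → K
  shifts repeat with period 8: DILKFSLX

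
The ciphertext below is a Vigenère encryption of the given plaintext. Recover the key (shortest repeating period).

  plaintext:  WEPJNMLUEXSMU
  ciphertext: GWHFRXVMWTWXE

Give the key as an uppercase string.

  i= 0: G-W = 10 → K
  i= 1: W-E = 18 → S
  i= 2: H-P = 18 → S
  i= 3: F-J = 22 → W
  i= 4: R-N =  4 → E
  i= 5: X-M = 11 → L
  i= 6: V-L = 10 → K
  i= 7: M-U = 18 → S
  i= 8: W-E = 18 → S
  i= 9: T-X = 22 → W
  i=10: W-S =  4 → E
  i=11: X-M = 11 → L
  i=12: E-U = 10 → K
  shifts repeat with period 6: KSSWEL

KSSWEL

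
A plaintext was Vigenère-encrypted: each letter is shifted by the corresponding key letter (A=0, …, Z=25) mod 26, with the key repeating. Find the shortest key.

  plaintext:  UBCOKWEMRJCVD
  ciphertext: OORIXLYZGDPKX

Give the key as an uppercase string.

  i= 0: O-U = 20 → U
  i= 1: O-B = 13 → N
  i= 2: R-C = 15 → P
  i= 3: I-O = 20 → U
  i= 4: X-K = 13 → N
  i= 5: L-W = 15 → P
  i= 6: Y-E = 20 → U
  i= 7: Z-M = 13 → N
  i= 8: G-R = 15 → P
  i= 9: D-J = 20 → U
  i=10: P-C = 13 → N
  i=11: K-V = 15 → P
  i=12: X-D = 20 → U
  shifts repeat with period 3: UNP

UNP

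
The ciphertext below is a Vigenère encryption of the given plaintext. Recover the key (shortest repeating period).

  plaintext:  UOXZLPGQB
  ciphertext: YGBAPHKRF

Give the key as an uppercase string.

  i= 0: Y-U =  4 → E
  i= 1: G-O = 18 → S
  i= 2: B-X =  4 → E
  i= 3: A-Z =  1 → B
  i= 4: P-L =  4 → E
  i= 5: H-P = 18 → S
  i= 6: K-G =  4 → E
  i= 7: R-Q =  1 → B
  i= 8: F-B =  4 → E
  shifts repeat with period 4: ESEB

ESEB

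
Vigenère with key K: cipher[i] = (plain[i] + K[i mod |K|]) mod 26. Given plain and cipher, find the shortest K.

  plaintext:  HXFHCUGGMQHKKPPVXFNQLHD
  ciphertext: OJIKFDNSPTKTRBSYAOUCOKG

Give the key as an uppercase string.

  i= 0: O-H =  7 → H
  i= 1: J-X = 12 → M
  i= 2: I-F =  3 → D
  i= 3: K-H =  3 → D
  i= 4: F-C =  3 → D
  i= 5: D-U =  9 → J
  i= 6: N-G =  7 → H
  i= 7: S-G = 12 → M
  i= 8: P-M =  3 → D
  i= 9: T-Q =  3 → D
  i=10: K-H =  3 → D
  i=11: T-K =  9 → J
  i=12: R-K =  7 → H
  i=13: B-P = 12 → M
  i=14: S-P =  3 → D
  i=15: Y-V =  3 → D
  i=16: A-X =  3 → D
  i=17: O-F =  9 → J
  i=18: U-N =  7 → H
  i=19: C-Q = 12 → M
  i=20: O-L =  3 → D
  i=21: K-H =  3 → D
  i=22: G-D =  3 → D
  shifts repeat with period 6: HMDDDJ

HMDDDJ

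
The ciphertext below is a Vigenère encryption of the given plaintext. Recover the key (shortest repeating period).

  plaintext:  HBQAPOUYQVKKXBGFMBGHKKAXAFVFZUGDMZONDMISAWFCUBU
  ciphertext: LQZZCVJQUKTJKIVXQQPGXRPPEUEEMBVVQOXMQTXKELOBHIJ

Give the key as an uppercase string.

EPJZNHPS

  i= 0: L-H =  4 → E
  i= 1: Q-B = 15 → P
  i= 2: Z-Q =  9 → J
  i= 3: Z-A = 25 → Z
  i= 4: C-P = 13 → N
  i= 5: V-O =  7 → H
  i= 6: J-U = 15 → P
  i= 7: Q-Y = 18 → S
  i= 8: U-Q =  4 → E
  i= 9: K-V = 15 → P
  i=10: T-K =  9 → J
  i=11: J-K = 25 → Z
  i=12: K-X = 13 → N
  i=13: I-B =  7 → H
  i=14: V-G = 15 → P
  i=15: X-F = 18 → S
  i=16: Q-M =  4 → E
  i=17: Q-B = 15 → P
  i=18: P-G =  9 → J
  i=19: G-H = 25 → Z
  i=20: X-K = 13 → N
  i=21: R-K =  7 → H
  i=22: P-A = 15 → P
  i=23: P-X = 18 → S
  i=24: E-A =  4 → E
  i=25: U-F = 15 → P
  i=26: E-V =  9 → J
  i=27: E-F = 25 → Z
  i=28: M-Z = 13 → N
  i=29: B-U =  7 → H
  i=30: V-G = 15 → P
  i=31: V-D = 18 → S
  i=32: Q-M =  4 → E
  i=33: O-Z = 15 → P
  i=34: X-O =  9 → J
  i=35: M-N = 25 → Z
  i=36: Q-D = 13 → N
  i=37: T-M =  7 → H
  i=38: X-I = 15 → P
  i=39: K-S = 18 → S
  i=40: E-A =  4 → E
  i=41: L-W = 15 → P
  i=42: O-F =  9 → J
  i=43: B-C = 25 → Z
  i=44: H-U = 13 → N
  i=45: I-B =  7 → H
  i=46: J-U = 15 → P
  shifts repeat with period 8: EPJZNHPS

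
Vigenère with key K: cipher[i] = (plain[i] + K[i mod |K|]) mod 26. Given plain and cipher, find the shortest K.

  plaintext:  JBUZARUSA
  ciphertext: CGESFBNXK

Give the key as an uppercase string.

  i= 0: C-J = 19 → T
  i= 1: G-B =  5 → F
  i= 2: E-U = 10 → K
  i= 3: S-Z = 19 → T
  i= 4: F-A =  5 → F
  i= 5: B-R = 10 → K
  i= 6: N-U = 19 → T
  i= 7: X-S =  5 → F
  i= 8: K-A = 10 → K
  shifts repeat with period 3: TFK

TFK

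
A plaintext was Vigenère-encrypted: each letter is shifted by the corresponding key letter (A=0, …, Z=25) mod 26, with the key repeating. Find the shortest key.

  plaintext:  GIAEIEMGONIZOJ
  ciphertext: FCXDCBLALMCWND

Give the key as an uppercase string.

  i= 0: F-G = 25 → Z
  i= 1: C-I = 20 → U
  i= 2: X-A = 23 → X
  i= 3: D-E = 25 → Z
  i= 4: C-I = 20 → U
  i= 5: B-E = 23 → X
  i= 6: L-M = 25 → Z
  i= 7: A-G = 20 → U
  i= 8: L-O = 23 → X
  i= 9: M-N = 25 → Z
  i=10: C-I = 20 → U
  i=11: W-Z = 23 → X
  i=12: N-O = 25 → Z
  i=13: D-J = 20 → U
  shifts repeat with period 3: ZUX

ZUX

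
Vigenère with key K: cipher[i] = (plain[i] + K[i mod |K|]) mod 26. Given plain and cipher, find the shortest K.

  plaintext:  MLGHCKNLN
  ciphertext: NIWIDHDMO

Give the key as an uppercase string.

  i= 0: N-M =  1 → B
  i= 1: I-L = 23 → X
  i= 2: W-G = 16 → Q
  i= 3: I-H =  1 → B
  i= 4: D-C =  1 → B
  i= 5: H-K = 23 → X
  i= 6: D-N = 16 → Q
  i= 7: M-L =  1 → B
  i= 8: O-N =  1 → B
  shifts repeat with period 4: BXQB

BXQB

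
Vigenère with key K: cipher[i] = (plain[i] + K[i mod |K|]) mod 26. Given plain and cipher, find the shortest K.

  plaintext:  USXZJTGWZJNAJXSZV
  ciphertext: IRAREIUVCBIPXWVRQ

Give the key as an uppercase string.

  i= 0: I-U = 14 → O
  i= 1: R-S = 25 → Z
  i= 2: A-X =  3 → D
  i= 3: R-Z = 18 → S
  i= 4: E-J = 21 → V
  i= 5: I-T = 15 → P
  i= 6: U-G = 14 → O
  i= 7: V-W = 25 → Z
  i= 8: C-Z =  3 → D
  i= 9: B-J = 18 → S
  i=10: I-N = 21 → V
  i=11: P-A = 15 → P
  i=12: X-J = 14 → O
  i=13: W-X = 25 → Z
  i=14: V-S =  3 → D
  i=15: R-Z = 18 → S
  i=16: Q-V = 21 → V
  shifts repeat with period 6: OZDSVP

OZDSVP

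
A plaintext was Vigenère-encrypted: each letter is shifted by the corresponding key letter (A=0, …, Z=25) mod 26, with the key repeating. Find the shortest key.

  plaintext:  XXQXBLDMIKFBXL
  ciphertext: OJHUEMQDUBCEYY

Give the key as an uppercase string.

RMRXDBN

  i= 0: O-X = 17 → R
  i= 1: J-X = 12 → M
  i= 2: H-Q = 17 → R
  i= 3: U-X = 23 → X
  i= 4: E-B =  3 → D
  i= 5: M-L =  1 → B
  i= 6: Q-D = 13 → N
  i= 7: D-M = 17 → R
  i= 8: U-I = 12 → M
  i= 9: B-K = 17 → R
  i=10: C-F = 23 → X
  i=11: E-B =  3 → D
  i=12: Y-X =  1 → B
  i=13: Y-L = 13 → N
  shifts repeat with period 7: RMRXDBN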